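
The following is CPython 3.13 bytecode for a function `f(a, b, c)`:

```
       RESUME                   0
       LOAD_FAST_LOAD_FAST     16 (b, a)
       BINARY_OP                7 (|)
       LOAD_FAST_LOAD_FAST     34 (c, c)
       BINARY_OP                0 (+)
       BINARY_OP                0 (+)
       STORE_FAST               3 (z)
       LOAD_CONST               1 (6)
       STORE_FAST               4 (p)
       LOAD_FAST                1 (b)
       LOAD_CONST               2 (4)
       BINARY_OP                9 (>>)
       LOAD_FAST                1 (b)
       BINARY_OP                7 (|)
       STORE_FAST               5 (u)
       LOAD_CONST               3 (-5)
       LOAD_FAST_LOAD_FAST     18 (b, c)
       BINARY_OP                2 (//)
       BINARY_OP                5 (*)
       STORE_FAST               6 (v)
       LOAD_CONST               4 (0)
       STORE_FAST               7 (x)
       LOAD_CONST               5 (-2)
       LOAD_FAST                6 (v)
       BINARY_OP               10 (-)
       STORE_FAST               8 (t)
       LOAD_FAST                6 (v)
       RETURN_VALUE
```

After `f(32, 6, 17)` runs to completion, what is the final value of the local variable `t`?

LOAD_FAST_LOAD_FAST b,a → push 6,32. Stack: [6, 32]
BINARY_OP | → 6 | 32 = 38. Stack: [38]
LOAD_FAST_LOAD_FAST c,c → push 17,17. Stack: [38, 17, 17]
BINARY_OP + → 17 + 17 = 34. Stack: [38, 34]
BINARY_OP + → 38 + 34 = 72. Stack: [72]
STORE_FAST z → z=72. Stack: []
LOAD_CONST → push 6. Stack: [6]
STORE_FAST p → p=6. Stack: []
LOAD_FAST b → push 6. Stack: [6]
LOAD_CONST → push 4. Stack: [6, 4]
BINARY_OP >> → 6 >> 4 = 0. Stack: [0]
LOAD_FAST b → push 6. Stack: [0, 6]
BINARY_OP | → 0 | 6 = 6. Stack: [6]
STORE_FAST u → u=6. Stack: []
LOAD_CONST → push -5. Stack: [-5]
LOAD_FAST_LOAD_FAST b,c → push 6,17. Stack: [-5, 6, 17]
BINARY_OP // → 6 // 17 = 0. Stack: [-5, 0]
BINARY_OP * → -5 * 0 = 0. Stack: [0]
STORE_FAST v → v=0. Stack: []
LOAD_CONST → push 0. Stack: [0]
STORE_FAST x → x=0. Stack: []
LOAD_CONST → push -2. Stack: [-2]
LOAD_FAST v → push 0. Stack: [-2, 0]
BINARY_OP - → -2 - 0 = -2. Stack: [-2]
STORE_FAST t → t=-2. Stack: []
LOAD_FAST v → push 0. Stack: [0]
RETURN_VALUE → return 0.

-2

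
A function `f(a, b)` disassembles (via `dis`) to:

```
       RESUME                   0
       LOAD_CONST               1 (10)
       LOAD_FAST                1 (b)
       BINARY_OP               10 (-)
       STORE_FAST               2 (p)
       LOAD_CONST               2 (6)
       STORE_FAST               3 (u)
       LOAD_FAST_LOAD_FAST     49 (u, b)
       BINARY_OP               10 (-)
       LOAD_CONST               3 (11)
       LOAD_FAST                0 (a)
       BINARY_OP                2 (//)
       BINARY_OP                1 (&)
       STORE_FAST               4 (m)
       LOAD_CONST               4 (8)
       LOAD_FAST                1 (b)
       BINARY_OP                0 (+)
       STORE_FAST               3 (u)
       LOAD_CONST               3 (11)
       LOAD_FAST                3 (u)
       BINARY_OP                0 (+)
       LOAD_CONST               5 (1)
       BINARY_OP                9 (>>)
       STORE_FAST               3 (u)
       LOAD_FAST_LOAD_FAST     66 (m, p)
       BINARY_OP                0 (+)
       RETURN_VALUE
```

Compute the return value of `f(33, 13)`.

LOAD_CONST → push 10. Stack: [10]
LOAD_FAST b → push 13. Stack: [10, 13]
BINARY_OP - → 10 - 13 = -3. Stack: [-3]
STORE_FAST p → p=-3. Stack: []
LOAD_CONST → push 6. Stack: [6]
STORE_FAST u → u=6. Stack: []
LOAD_FAST_LOAD_FAST u,b → push 6,13. Stack: [6, 13]
BINARY_OP - → 6 - 13 = -7. Stack: [-7]
LOAD_CONST → push 11. Stack: [-7, 11]
LOAD_FAST a → push 33. Stack: [-7, 11, 33]
BINARY_OP // → 11 // 33 = 0. Stack: [-7, 0]
BINARY_OP & → -7 & 0 = 0. Stack: [0]
STORE_FAST m → m=0. Stack: []
LOAD_CONST → push 8. Stack: [8]
LOAD_FAST b → push 13. Stack: [8, 13]
BINARY_OP + → 8 + 13 = 21. Stack: [21]
STORE_FAST u → u=21. Stack: []
LOAD_CONST → push 11. Stack: [11]
LOAD_FAST u → push 21. Stack: [11, 21]
BINARY_OP + → 11 + 21 = 32. Stack: [32]
LOAD_CONST → push 1. Stack: [32, 1]
BINARY_OP >> → 32 >> 1 = 16. Stack: [16]
STORE_FAST u → u=16. Stack: []
LOAD_FAST_LOAD_FAST m,p → push 0,-3. Stack: [0, -3]
BINARY_OP + → 0 + -3 = -3. Stack: [-3]
RETURN_VALUE → return -3.

-3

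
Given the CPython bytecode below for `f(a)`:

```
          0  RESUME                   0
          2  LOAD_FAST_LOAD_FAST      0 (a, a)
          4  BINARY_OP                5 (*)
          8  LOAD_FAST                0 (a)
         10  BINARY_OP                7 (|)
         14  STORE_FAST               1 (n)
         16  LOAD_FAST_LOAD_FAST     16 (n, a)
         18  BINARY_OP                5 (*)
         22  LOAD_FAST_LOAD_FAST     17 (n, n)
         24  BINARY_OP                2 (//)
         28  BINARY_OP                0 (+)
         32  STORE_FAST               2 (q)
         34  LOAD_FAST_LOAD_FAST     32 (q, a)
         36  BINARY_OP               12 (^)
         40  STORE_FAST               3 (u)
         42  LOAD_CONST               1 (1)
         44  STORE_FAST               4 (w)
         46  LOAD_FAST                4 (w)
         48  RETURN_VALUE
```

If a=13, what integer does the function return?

LOAD_FAST_LOAD_FAST a,a → push 13,13. Stack: [13, 13]
BINARY_OP * → 13 * 13 = 169. Stack: [169]
LOAD_FAST a → push 13. Stack: [169, 13]
BINARY_OP | → 169 | 13 = 173. Stack: [173]
STORE_FAST n → n=173. Stack: []
LOAD_FAST_LOAD_FAST n,a → push 173,13. Stack: [173, 13]
BINARY_OP * → 173 * 13 = 2249. Stack: [2249]
LOAD_FAST_LOAD_FAST n,n → push 173,173. Stack: [2249, 173, 173]
BINARY_OP // → 173 // 173 = 1. Stack: [2249, 1]
BINARY_OP + → 2249 + 1 = 2250. Stack: [2250]
STORE_FAST q → q=2250. Stack: []
LOAD_FAST_LOAD_FAST q,a → push 2250,13. Stack: [2250, 13]
BINARY_OP ^ → 2250 ^ 13 = 2247. Stack: [2247]
STORE_FAST u → u=2247. Stack: []
LOAD_CONST → push 1. Stack: [1]
STORE_FAST w → w=1. Stack: []
LOAD_FAST w → push 1. Stack: [1]
RETURN_VALUE → return 1.

1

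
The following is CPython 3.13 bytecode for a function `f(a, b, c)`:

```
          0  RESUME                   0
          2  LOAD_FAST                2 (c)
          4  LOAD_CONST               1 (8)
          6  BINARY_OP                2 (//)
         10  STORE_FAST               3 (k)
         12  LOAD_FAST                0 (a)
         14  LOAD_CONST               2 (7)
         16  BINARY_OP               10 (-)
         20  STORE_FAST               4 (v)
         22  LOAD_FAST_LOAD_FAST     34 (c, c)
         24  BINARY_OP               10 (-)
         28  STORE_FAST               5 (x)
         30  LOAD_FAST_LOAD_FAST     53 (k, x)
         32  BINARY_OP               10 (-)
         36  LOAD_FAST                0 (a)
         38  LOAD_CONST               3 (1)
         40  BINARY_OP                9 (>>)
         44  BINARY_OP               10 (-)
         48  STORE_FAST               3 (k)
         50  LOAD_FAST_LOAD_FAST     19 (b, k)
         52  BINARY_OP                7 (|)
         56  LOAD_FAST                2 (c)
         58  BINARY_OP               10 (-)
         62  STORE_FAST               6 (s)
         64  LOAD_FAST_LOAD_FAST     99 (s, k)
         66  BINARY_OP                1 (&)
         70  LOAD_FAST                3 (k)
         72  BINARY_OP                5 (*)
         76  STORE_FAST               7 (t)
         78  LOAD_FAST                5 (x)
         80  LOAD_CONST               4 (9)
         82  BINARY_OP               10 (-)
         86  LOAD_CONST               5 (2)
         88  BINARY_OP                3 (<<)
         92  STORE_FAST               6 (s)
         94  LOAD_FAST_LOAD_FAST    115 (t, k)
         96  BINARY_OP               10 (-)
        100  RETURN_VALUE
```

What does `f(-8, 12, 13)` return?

-5

LOAD_FAST c → push 13. Stack: [13]
LOAD_CONST → push 8. Stack: [13, 8]
BINARY_OP // → 13 // 8 = 1. Stack: [1]
STORE_FAST k → k=1. Stack: []
LOAD_FAST a → push -8. Stack: [-8]
LOAD_CONST → push 7. Stack: [-8, 7]
BINARY_OP - → -8 - 7 = -15. Stack: [-15]
STORE_FAST v → v=-15. Stack: []
LOAD_FAST_LOAD_FAST c,c → push 13,13. Stack: [13, 13]
BINARY_OP - → 13 - 13 = 0. Stack: [0]
STORE_FAST x → x=0. Stack: []
LOAD_FAST_LOAD_FAST k,x → push 1,0. Stack: [1, 0]
BINARY_OP - → 1 - 0 = 1. Stack: [1]
LOAD_FAST a → push -8. Stack: [1, -8]
LOAD_CONST → push 1. Stack: [1, -8, 1]
BINARY_OP >> → -8 >> 1 = -4. Stack: [1, -4]
BINARY_OP - → 1 - -4 = 5. Stack: [5]
STORE_FAST k → k=5. Stack: []
LOAD_FAST_LOAD_FAST b,k → push 12,5. Stack: [12, 5]
BINARY_OP | → 12 | 5 = 13. Stack: [13]
LOAD_FAST c → push 13. Stack: [13, 13]
BINARY_OP - → 13 - 13 = 0. Stack: [0]
STORE_FAST s → s=0. Stack: []
LOAD_FAST_LOAD_FAST s,k → push 0,5. Stack: [0, 5]
BINARY_OP & → 0 & 5 = 0. Stack: [0]
LOAD_FAST k → push 5. Stack: [0, 5]
BINARY_OP * → 0 * 5 = 0. Stack: [0]
STORE_FAST t → t=0. Stack: []
LOAD_FAST x → push 0. Stack: [0]
LOAD_CONST → push 9. Stack: [0, 9]
BINARY_OP - → 0 - 9 = -9. Stack: [-9]
LOAD_CONST → push 2. Stack: [-9, 2]
BINARY_OP << → -9 << 2 = -36. Stack: [-36]
STORE_FAST s → s=-36. Stack: []
LOAD_FAST_LOAD_FAST t,k → push 0,5. Stack: [0, 5]
BINARY_OP - → 0 - 5 = -5. Stack: [-5]
RETURN_VALUE → return -5.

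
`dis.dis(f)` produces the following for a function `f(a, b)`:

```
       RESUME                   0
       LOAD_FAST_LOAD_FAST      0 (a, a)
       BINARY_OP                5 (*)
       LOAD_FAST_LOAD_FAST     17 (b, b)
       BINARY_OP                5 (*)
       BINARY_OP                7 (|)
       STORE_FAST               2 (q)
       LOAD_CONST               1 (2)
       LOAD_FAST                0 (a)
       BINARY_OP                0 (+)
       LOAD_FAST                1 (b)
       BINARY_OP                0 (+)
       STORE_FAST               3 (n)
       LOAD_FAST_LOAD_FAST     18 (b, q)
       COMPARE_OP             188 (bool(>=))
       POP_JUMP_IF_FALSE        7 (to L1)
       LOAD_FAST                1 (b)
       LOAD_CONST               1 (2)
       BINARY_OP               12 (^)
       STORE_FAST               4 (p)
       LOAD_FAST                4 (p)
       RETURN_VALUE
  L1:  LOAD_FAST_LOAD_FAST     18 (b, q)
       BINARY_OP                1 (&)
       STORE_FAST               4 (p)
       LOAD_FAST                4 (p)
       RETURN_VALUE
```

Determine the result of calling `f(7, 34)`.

32

LOAD_FAST_LOAD_FAST a,a → push 7,7. Stack: [7, 7]
BINARY_OP * → 7 * 7 = 49. Stack: [49]
LOAD_FAST_LOAD_FAST b,b → push 34,34. Stack: [49, 34, 34]
BINARY_OP * → 34 * 34 = 1156. Stack: [49, 1156]
BINARY_OP | → 49 | 1156 = 1205. Stack: [1205]
STORE_FAST q → q=1205. Stack: []
LOAD_CONST → push 2. Stack: [2]
LOAD_FAST a → push 7. Stack: [2, 7]
BINARY_OP + → 2 + 7 = 9. Stack: [9]
LOAD_FAST b → push 34. Stack: [9, 34]
BINARY_OP + → 9 + 34 = 43. Stack: [43]
STORE_FAST n → n=43. Stack: []
LOAD_FAST_LOAD_FAST b,q → push 34,1205. Stack: [34, 1205]
COMPARE_OP bool(>=) → 34 vs 1205 = False. Stack: [False]
POP_JUMP_IF_FALSE → pop False; jump. Stack: []
LOAD_FAST_LOAD_FAST b,q → push 34,1205. Stack: [34, 1205]
BINARY_OP & → 34 & 1205 = 32. Stack: [32]
STORE_FAST p → p=32. Stack: []
LOAD_FAST p → push 32. Stack: [32]
RETURN_VALUE → return 32.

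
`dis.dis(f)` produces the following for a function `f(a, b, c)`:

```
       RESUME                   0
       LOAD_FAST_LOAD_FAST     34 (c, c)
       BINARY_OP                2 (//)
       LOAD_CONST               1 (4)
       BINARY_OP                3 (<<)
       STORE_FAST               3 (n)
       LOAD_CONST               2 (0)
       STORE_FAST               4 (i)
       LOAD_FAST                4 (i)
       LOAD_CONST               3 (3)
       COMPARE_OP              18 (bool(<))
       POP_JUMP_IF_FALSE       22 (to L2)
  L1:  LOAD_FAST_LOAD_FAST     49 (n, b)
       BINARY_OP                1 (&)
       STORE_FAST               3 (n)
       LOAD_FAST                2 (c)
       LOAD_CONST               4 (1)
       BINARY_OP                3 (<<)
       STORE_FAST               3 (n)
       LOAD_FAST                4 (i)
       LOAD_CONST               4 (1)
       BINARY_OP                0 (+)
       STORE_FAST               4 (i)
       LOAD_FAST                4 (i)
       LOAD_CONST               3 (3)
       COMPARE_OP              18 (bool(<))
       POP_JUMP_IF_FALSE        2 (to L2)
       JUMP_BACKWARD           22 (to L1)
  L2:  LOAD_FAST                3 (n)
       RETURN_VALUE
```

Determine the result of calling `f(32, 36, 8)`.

16

LOAD_FAST_LOAD_FAST c,c → push 8,8. Stack: [8, 8]
BINARY_OP // → 8 // 8 = 1. Stack: [1]
LOAD_CONST → push 4. Stack: [1, 4]
BINARY_OP << → 1 << 4 = 16. Stack: [16]
STORE_FAST n → n=16. Stack: []
LOAD_CONST → push 0. Stack: [0]
STORE_FAST i → i=0. Stack: []
LOAD_FAST i → push 0. Stack: [0]
LOAD_CONST → push 3. Stack: [0, 3]
COMPARE_OP bool(<) → 0 vs 3 = True. Stack: [True]
POP_JUMP_IF_FALSE → pop True; no jump. Stack: []
LOAD_FAST_LOAD_FAST n,b → push 16,36. Stack: [16, 36]
BINARY_OP & → 16 & 36 = 0. Stack: [0]
STORE_FAST n → n=0. Stack: []
LOAD_FAST c → push 8. Stack: [8]
LOAD_CONST → push 1. Stack: [8, 1]
BINARY_OP << → 8 << 1 = 16. Stack: [16]
STORE_FAST n → n=16. Stack: []
LOAD_FAST i → push 0. Stack: [0]
LOAD_CONST → push 1. Stack: [0, 1]
BINARY_OP + → 0 + 1 = 1. Stack: [1]
STORE_FAST i → i=1. Stack: []
LOAD_FAST i → push 1. Stack: [1]
LOAD_CONST → push 3. Stack: [1, 3]
COMPARE_OP bool(<) → 1 vs 3 = True. Stack: [True]
POP_JUMP_IF_FALSE → pop True; no jump. Stack: []
LOAD_FAST_LOAD_FAST n,b → push 16,36. Stack: [16, 36]
BINARY_OP & → 16 & 36 = 0. Stack: [0]
STORE_FAST n → n=0. Stack: []
LOAD_FAST c → push 8. Stack: [8]
LOAD_CONST → push 1. Stack: [8, 1]
BINARY_OP << → 8 << 1 = 16. Stack: [16]
STORE_FAST n → n=16. Stack: []
LOAD_FAST i → push 1. Stack: [1]
LOAD_CONST → push 1. Stack: [1, 1]
BINARY_OP + → 1 + 1 = 2. Stack: [2]
STORE_FAST i → i=2. Stack: []
LOAD_FAST i → push 2. Stack: [2]
LOAD_CONST → push 3. Stack: [2, 3]
COMPARE_OP bool(<) → 2 vs 3 = True. Stack: [True]
POP_JUMP_IF_FALSE → pop True; no jump. Stack: []
LOAD_FAST_LOAD_FAST n,b → push 16,36. Stack: [16, 36]
BINARY_OP & → 16 & 36 = 0. Stack: [0]
STORE_FAST n → n=0. Stack: []
LOAD_FAST c → push 8. Stack: [8]
LOAD_CONST → push 1. Stack: [8, 1]
BINARY_OP << → 8 << 1 = 16. Stack: [16]
STORE_FAST n → n=16. Stack: []
LOAD_FAST i → push 2. Stack: [2]
LOAD_CONST → push 1. Stack: [2, 1]
BINARY_OP + → 2 + 1 = 3. Stack: [3]
STORE_FAST i → i=3. Stack: []
LOAD_FAST i → push 3. Stack: [3]
LOAD_CONST → push 3. Stack: [3, 3]
COMPARE_OP bool(<) → 3 vs 3 = False. Stack: [False]
POP_JUMP_IF_FALSE → pop False; jump. Stack: []
LOAD_FAST n → push 16. Stack: [16]
RETURN_VALUE → return 16.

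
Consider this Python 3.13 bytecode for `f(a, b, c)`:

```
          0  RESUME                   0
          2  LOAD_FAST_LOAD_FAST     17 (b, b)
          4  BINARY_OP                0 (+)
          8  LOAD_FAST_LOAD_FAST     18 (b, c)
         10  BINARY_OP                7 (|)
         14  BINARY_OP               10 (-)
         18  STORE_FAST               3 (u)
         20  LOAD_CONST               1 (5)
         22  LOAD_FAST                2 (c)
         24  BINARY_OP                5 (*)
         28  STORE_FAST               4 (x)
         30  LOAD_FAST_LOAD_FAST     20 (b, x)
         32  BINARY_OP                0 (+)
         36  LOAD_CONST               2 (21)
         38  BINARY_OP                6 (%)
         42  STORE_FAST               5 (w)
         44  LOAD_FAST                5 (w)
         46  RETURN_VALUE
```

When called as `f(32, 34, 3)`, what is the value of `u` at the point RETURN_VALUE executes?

33

LOAD_FAST_LOAD_FAST b,b → push 34,34. Stack: [34, 34]
BINARY_OP + → 34 + 34 = 68. Stack: [68]
LOAD_FAST_LOAD_FAST b,c → push 34,3. Stack: [68, 34, 3]
BINARY_OP | → 34 | 3 = 35. Stack: [68, 35]
BINARY_OP - → 68 - 35 = 33. Stack: [33]
STORE_FAST u → u=33. Stack: []
LOAD_CONST → push 5. Stack: [5]
LOAD_FAST c → push 3. Stack: [5, 3]
BINARY_OP * → 5 * 3 = 15. Stack: [15]
STORE_FAST x → x=15. Stack: []
LOAD_FAST_LOAD_FAST b,x → push 34,15. Stack: [34, 15]
BINARY_OP + → 34 + 15 = 49. Stack: [49]
LOAD_CONST → push 21. Stack: [49, 21]
BINARY_OP % → 49 % 21 = 7. Stack: [7]
STORE_FAST w → w=7. Stack: []
LOAD_FAST w → push 7. Stack: [7]
RETURN_VALUE → return 7.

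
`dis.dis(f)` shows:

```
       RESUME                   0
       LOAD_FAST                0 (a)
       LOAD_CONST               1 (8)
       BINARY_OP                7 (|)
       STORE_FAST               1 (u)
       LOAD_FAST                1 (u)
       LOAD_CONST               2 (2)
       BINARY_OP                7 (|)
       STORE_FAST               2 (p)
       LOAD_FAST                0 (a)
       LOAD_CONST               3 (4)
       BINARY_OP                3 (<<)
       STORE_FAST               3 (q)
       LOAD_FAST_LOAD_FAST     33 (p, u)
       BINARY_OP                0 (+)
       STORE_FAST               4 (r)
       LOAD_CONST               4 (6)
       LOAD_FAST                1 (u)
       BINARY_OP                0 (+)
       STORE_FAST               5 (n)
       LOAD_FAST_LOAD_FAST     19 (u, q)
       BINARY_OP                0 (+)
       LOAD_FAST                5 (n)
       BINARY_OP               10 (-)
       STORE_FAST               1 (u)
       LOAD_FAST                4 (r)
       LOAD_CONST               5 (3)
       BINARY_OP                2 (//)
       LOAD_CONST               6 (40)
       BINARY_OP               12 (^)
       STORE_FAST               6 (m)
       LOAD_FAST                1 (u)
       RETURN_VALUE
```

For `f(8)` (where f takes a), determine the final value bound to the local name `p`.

10

LOAD_FAST a → push 8. Stack: [8]
LOAD_CONST → push 8. Stack: [8, 8]
BINARY_OP | → 8 | 8 = 8. Stack: [8]
STORE_FAST u → u=8. Stack: []
LOAD_FAST u → push 8. Stack: [8]
LOAD_CONST → push 2. Stack: [8, 2]
BINARY_OP | → 8 | 2 = 10. Stack: [10]
STORE_FAST p → p=10. Stack: []
LOAD_FAST a → push 8. Stack: [8]
LOAD_CONST → push 4. Stack: [8, 4]
BINARY_OP << → 8 << 4 = 128. Stack: [128]
STORE_FAST q → q=128. Stack: []
LOAD_FAST_LOAD_FAST p,u → push 10,8. Stack: [10, 8]
BINARY_OP + → 10 + 8 = 18. Stack: [18]
STORE_FAST r → r=18. Stack: []
LOAD_CONST → push 6. Stack: [6]
LOAD_FAST u → push 8. Stack: [6, 8]
BINARY_OP + → 6 + 8 = 14. Stack: [14]
STORE_FAST n → n=14. Stack: []
LOAD_FAST_LOAD_FAST u,q → push 8,128. Stack: [8, 128]
BINARY_OP + → 8 + 128 = 136. Stack: [136]
LOAD_FAST n → push 14. Stack: [136, 14]
BINARY_OP - → 136 - 14 = 122. Stack: [122]
STORE_FAST u → u=122. Stack: []
LOAD_FAST r → push 18. Stack: [18]
LOAD_CONST → push 3. Stack: [18, 3]
BINARY_OP // → 18 // 3 = 6. Stack: [6]
LOAD_CONST → push 40. Stack: [6, 40]
BINARY_OP ^ → 6 ^ 40 = 46. Stack: [46]
STORE_FAST m → m=46. Stack: []
LOAD_FAST u → push 122. Stack: [122]
RETURN_VALUE → return 122.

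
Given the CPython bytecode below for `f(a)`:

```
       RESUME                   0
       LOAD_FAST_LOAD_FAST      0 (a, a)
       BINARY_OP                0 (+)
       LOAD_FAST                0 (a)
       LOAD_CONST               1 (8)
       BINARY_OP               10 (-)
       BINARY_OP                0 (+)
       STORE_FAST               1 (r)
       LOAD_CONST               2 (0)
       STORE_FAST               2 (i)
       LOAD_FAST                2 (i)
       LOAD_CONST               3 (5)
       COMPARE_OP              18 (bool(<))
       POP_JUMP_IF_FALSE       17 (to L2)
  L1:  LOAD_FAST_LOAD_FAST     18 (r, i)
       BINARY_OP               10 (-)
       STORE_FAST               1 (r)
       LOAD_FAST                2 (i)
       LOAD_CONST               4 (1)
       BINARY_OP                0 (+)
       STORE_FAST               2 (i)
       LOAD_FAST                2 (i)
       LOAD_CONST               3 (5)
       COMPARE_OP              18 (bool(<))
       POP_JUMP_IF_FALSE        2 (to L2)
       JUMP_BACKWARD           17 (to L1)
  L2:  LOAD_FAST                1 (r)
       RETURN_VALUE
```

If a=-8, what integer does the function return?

-42

LOAD_FAST_LOAD_FAST a,a → push -8,-8
BINARY_OP + → -8 + -8 = -16
LOAD_FAST a → push -8
LOAD_CONST → push 8
BINARY_OP - → -8 - 8 = -16
BINARY_OP + → -16 + -16 = -32
STORE_FAST r → r=-32
LOAD_CONST → push 0
STORE_FAST i → i=0
LOAD_FAST i → push 0
LOAD_CONST → push 5
COMPARE_OP bool(<) → 0 vs 5 = True
POP_JUMP_IF_FALSE → pop True; no jump
LOAD_FAST_LOAD_FAST r,i → push -32,0
BINARY_OP - → -32 - 0 = -32
STORE_FAST r → r=-32
LOAD_FAST i → push 0
LOAD_CONST → push 1
BINARY_OP + → 0 + 1 = 1
STORE_FAST i → i=1
LOAD_FAST i → push 1
LOAD_CONST → push 5
COMPARE_OP bool(<) → 1 vs 5 = True
POP_JUMP_IF_FALSE → pop True; no jump
LOAD_FAST_LOAD_FAST r,i → push -32,1
BINARY_OP - → -32 - 1 = -33
STORE_FAST r → r=-33
LOAD_FAST i → push 1
LOAD_CONST → push 1
BINARY_OP + → 1 + 1 = 2
STORE_FAST i → i=2
LOAD_FAST i → push 2
LOAD_CONST → push 5
COMPARE_OP bool(<) → 2 vs 5 = True
POP_JUMP_IF_FALSE → pop True; no jump
LOAD_FAST_LOAD_FAST r,i → push -33,2
BINARY_OP - → -33 - 2 = -35
STORE_FAST r → r=-35
LOAD_FAST i → push 2
LOAD_CONST → push 1
BINARY_OP + → 2 + 1 = 3
STORE_FAST i → i=3
LOAD_FAST i → push 3
LOAD_CONST → push 5
COMPARE_OP bool(<) → 3 vs 5 = True
POP_JUMP_IF_FALSE → pop True; no jump
LOAD_FAST_LOAD_FAST r,i → push -35,3
BINARY_OP - → -35 - 3 = -38
STORE_FAST r → r=-38
LOAD_FAST i → push 3
LOAD_CONST → push 1
BINARY_OP + → 3 + 1 = 4
STORE_FAST i → i=4
LOAD_FAST i → push 4
LOAD_CONST → push 5
COMPARE_OP bool(<) → 4 vs 5 = True
POP_JUMP_IF_FALSE → pop True; no jump
LOAD_FAST_LOAD_FAST r,i → push -38,4
BINARY_OP - → -38 - 4 = -42
STORE_FAST r → r=-42
LOAD_FAST i → push 4
LOAD_CONST → push 1
BINARY_OP + → 4 + 1 = 5
STORE_FAST i → i=5
LOAD_FAST i → push 5
LOAD_CONST → push 5
COMPARE_OP bool(<) → 5 vs 5 = False
POP_JUMP_IF_FALSE → pop False; jump
LOAD_FAST r → push -42
RETURN_VALUE → return -42.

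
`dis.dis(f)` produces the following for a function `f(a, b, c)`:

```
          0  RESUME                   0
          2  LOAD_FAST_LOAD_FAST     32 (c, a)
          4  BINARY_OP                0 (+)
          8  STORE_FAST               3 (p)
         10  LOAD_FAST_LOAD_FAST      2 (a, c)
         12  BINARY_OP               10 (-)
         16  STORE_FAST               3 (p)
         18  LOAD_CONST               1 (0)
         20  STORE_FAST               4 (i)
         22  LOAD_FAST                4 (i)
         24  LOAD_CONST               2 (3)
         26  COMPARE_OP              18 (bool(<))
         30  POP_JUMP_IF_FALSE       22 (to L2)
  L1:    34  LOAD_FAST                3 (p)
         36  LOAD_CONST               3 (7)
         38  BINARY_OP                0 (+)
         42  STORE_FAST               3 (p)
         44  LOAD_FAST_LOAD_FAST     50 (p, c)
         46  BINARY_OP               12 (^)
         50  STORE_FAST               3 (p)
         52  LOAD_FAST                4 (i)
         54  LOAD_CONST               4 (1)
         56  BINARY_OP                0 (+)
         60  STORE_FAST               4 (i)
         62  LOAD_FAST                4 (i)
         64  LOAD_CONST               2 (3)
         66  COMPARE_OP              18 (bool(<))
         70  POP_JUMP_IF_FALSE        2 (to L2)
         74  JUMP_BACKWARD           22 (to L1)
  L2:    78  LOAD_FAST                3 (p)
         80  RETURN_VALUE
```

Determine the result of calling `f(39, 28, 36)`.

60

LOAD_FAST_LOAD_FAST c,a → push 36,39. Stack: [36, 39]
BINARY_OP + → 36 + 39 = 75. Stack: [75]
STORE_FAST p → p=75. Stack: []
LOAD_FAST_LOAD_FAST a,c → push 39,36. Stack: [39, 36]
BINARY_OP - → 39 - 36 = 3. Stack: [3]
STORE_FAST p → p=3. Stack: []
LOAD_CONST → push 0. Stack: [0]
STORE_FAST i → i=0. Stack: []
LOAD_FAST i → push 0. Stack: [0]
LOAD_CONST → push 3. Stack: [0, 3]
COMPARE_OP bool(<) → 0 vs 3 = True. Stack: [True]
POP_JUMP_IF_FALSE → pop True; no jump. Stack: []
LOAD_FAST p → push 3. Stack: [3]
LOAD_CONST → push 7. Stack: [3, 7]
BINARY_OP + → 3 + 7 = 10. Stack: [10]
STORE_FAST p → p=10. Stack: []
LOAD_FAST_LOAD_FAST p,c → push 10,36. Stack: [10, 36]
BINARY_OP ^ → 10 ^ 36 = 46. Stack: [46]
STORE_FAST p → p=46. Stack: []
LOAD_FAST i → push 0. Stack: [0]
LOAD_CONST → push 1. Stack: [0, 1]
BINARY_OP + → 0 + 1 = 1. Stack: [1]
STORE_FAST i → i=1. Stack: []
LOAD_FAST i → push 1. Stack: [1]
LOAD_CONST → push 3. Stack: [1, 3]
COMPARE_OP bool(<) → 1 vs 3 = True. Stack: [True]
POP_JUMP_IF_FALSE → pop True; no jump. Stack: []
LOAD_FAST p → push 46. Stack: [46]
LOAD_CONST → push 7. Stack: [46, 7]
BINARY_OP + → 46 + 7 = 53. Stack: [53]
STORE_FAST p → p=53. Stack: []
LOAD_FAST_LOAD_FAST p,c → push 53,36. Stack: [53, 36]
BINARY_OP ^ → 53 ^ 36 = 17. Stack: [17]
STORE_FAST p → p=17. Stack: []
LOAD_FAST i → push 1. Stack: [1]
LOAD_CONST → push 1. Stack: [1, 1]
BINARY_OP + → 1 + 1 = 2. Stack: [2]
STORE_FAST i → i=2. Stack: []
LOAD_FAST i → push 2. Stack: [2]
LOAD_CONST → push 3. Stack: [2, 3]
COMPARE_OP bool(<) → 2 vs 3 = True. Stack: [True]
POP_JUMP_IF_FALSE → pop True; no jump. Stack: []
LOAD_FAST p → push 17. Stack: [17]
LOAD_CONST → push 7. Stack: [17, 7]
BINARY_OP + → 17 + 7 = 24. Stack: [24]
STORE_FAST p → p=24. Stack: []
LOAD_FAST_LOAD_FAST p,c → push 24,36. Stack: [24, 36]
BINARY_OP ^ → 24 ^ 36 = 60. Stack: [60]
STORE_FAST p → p=60. Stack: []
LOAD_FAST i → push 2. Stack: [2]
LOAD_CONST → push 1. Stack: [2, 1]
BINARY_OP + → 2 + 1 = 3. Stack: [3]
STORE_FAST i → i=3. Stack: []
LOAD_FAST i → push 3. Stack: [3]
LOAD_CONST → push 3. Stack: [3, 3]
COMPARE_OP bool(<) → 3 vs 3 = False. Stack: [False]
POP_JUMP_IF_FALSE → pop False; jump. Stack: []
LOAD_FAST p → push 60. Stack: [60]
RETURN_VALUE → return 60.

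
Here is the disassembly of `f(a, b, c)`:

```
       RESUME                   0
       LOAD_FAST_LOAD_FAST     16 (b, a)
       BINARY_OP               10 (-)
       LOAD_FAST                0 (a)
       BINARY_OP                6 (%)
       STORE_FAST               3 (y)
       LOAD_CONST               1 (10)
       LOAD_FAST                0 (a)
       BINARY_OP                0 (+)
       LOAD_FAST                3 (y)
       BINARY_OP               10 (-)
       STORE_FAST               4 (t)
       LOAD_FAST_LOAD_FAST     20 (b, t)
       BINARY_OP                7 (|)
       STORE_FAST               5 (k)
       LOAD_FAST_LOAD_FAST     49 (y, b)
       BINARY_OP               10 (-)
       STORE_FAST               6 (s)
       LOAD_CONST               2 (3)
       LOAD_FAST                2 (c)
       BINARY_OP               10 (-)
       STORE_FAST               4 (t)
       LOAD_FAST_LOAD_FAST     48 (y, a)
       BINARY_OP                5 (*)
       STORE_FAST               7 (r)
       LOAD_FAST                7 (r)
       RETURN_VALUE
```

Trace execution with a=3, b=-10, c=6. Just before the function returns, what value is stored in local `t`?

LOAD_FAST_LOAD_FAST b,a → push -10,3. Stack: [-10, 3]
BINARY_OP - → -10 - 3 = -13. Stack: [-13]
LOAD_FAST a → push 3. Stack: [-13, 3]
BINARY_OP % → -13 % 3 = 2. Stack: [2]
STORE_FAST y → y=2. Stack: []
LOAD_CONST → push 10. Stack: [10]
LOAD_FAST a → push 3. Stack: [10, 3]
BINARY_OP + → 10 + 3 = 13. Stack: [13]
LOAD_FAST y → push 2. Stack: [13, 2]
BINARY_OP - → 13 - 2 = 11. Stack: [11]
STORE_FAST t → t=11. Stack: []
LOAD_FAST_LOAD_FAST b,t → push -10,11. Stack: [-10, 11]
BINARY_OP | → -10 | 11 = -1. Stack: [-1]
STORE_FAST k → k=-1. Stack: []
LOAD_FAST_LOAD_FAST y,b → push 2,-10. Stack: [2, -10]
BINARY_OP - → 2 - -10 = 12. Stack: [12]
STORE_FAST s → s=12. Stack: []
LOAD_CONST → push 3. Stack: [3]
LOAD_FAST c → push 6. Stack: [3, 6]
BINARY_OP - → 3 - 6 = -3. Stack: [-3]
STORE_FAST t → t=-3. Stack: []
LOAD_FAST_LOAD_FAST y,a → push 2,3. Stack: [2, 3]
BINARY_OP * → 2 * 3 = 6. Stack: [6]
STORE_FAST r → r=6. Stack: []
LOAD_FAST r → push 6. Stack: [6]
RETURN_VALUE → return 6.

-3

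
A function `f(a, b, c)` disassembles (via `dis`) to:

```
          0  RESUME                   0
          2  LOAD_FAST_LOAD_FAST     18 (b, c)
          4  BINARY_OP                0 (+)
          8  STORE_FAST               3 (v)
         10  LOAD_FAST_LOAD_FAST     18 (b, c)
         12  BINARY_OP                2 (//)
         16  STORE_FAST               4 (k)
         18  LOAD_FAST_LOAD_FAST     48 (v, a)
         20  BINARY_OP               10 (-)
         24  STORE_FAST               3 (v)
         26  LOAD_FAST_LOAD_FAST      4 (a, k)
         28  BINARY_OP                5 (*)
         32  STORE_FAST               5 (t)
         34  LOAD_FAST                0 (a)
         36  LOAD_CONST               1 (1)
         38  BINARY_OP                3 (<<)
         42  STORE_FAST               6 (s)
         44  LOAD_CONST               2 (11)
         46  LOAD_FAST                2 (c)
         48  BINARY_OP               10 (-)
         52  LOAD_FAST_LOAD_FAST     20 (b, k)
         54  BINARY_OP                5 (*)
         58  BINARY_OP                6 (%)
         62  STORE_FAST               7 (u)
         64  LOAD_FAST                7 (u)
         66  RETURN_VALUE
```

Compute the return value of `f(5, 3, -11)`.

LOAD_FAST_LOAD_FAST b,c → push 3,-11. Stack: [3, -11]
BINARY_OP + → 3 + -11 = -8. Stack: [-8]
STORE_FAST v → v=-8. Stack: []
LOAD_FAST_LOAD_FAST b,c → push 3,-11. Stack: [3, -11]
BINARY_OP // → 3 // -11 = -1. Stack: [-1]
STORE_FAST k → k=-1. Stack: []
LOAD_FAST_LOAD_FAST v,a → push -8,5. Stack: [-8, 5]
BINARY_OP - → -8 - 5 = -13. Stack: [-13]
STORE_FAST v → v=-13. Stack: []
LOAD_FAST_LOAD_FAST a,k → push 5,-1. Stack: [5, -1]
BINARY_OP * → 5 * -1 = -5. Stack: [-5]
STORE_FAST t → t=-5. Stack: []
LOAD_FAST a → push 5. Stack: [5]
LOAD_CONST → push 1. Stack: [5, 1]
BINARY_OP << → 5 << 1 = 10. Stack: [10]
STORE_FAST s → s=10. Stack: []
LOAD_CONST → push 11. Stack: [11]
LOAD_FAST c → push -11. Stack: [11, -11]
BINARY_OP - → 11 - -11 = 22. Stack: [22]
LOAD_FAST_LOAD_FAST b,k → push 3,-1. Stack: [22, 3, -1]
BINARY_OP * → 3 * -1 = -3. Stack: [22, -3]
BINARY_OP % → 22 % -3 = -2. Stack: [-2]
STORE_FAST u → u=-2. Stack: []
LOAD_FAST u → push -2. Stack: [-2]
RETURN_VALUE → return -2.

-2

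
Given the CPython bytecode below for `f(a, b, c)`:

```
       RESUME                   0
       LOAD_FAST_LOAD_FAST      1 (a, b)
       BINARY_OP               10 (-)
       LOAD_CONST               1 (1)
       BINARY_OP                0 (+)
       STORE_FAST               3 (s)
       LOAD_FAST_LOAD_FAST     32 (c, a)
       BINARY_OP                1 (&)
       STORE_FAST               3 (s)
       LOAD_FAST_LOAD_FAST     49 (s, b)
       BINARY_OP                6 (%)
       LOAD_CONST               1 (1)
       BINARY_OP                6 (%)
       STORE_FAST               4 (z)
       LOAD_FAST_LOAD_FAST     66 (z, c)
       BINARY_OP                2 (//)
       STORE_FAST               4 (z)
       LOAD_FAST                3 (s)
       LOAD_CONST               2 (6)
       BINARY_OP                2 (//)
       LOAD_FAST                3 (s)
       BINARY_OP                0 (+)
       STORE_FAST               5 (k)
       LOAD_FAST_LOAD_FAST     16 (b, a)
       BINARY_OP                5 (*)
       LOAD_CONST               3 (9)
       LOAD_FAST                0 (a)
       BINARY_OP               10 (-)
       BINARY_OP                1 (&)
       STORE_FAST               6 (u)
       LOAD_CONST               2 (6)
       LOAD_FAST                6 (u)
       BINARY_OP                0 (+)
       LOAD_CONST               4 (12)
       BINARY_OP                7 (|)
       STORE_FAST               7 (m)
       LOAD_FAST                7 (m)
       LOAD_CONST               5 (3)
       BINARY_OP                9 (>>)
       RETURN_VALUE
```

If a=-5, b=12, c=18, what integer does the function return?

1

LOAD_FAST_LOAD_FAST a,b → push -5,12. Stack: [-5, 12]
BINARY_OP - → -5 - 12 = -17. Stack: [-17]
LOAD_CONST → push 1. Stack: [-17, 1]
BINARY_OP + → -17 + 1 = -16. Stack: [-16]
STORE_FAST s → s=-16. Stack: []
LOAD_FAST_LOAD_FAST c,a → push 18,-5. Stack: [18, -5]
BINARY_OP & → 18 & -5 = 18. Stack: [18]
STORE_FAST s → s=18. Stack: []
LOAD_FAST_LOAD_FAST s,b → push 18,12. Stack: [18, 12]
BINARY_OP % → 18 % 12 = 6. Stack: [6]
LOAD_CONST → push 1. Stack: [6, 1]
BINARY_OP % → 6 % 1 = 0. Stack: [0]
STORE_FAST z → z=0. Stack: []
LOAD_FAST_LOAD_FAST z,c → push 0,18. Stack: [0, 18]
BINARY_OP // → 0 // 18 = 0. Stack: [0]
STORE_FAST z → z=0. Stack: []
LOAD_FAST s → push 18. Stack: [18]
LOAD_CONST → push 6. Stack: [18, 6]
BINARY_OP // → 18 // 6 = 3. Stack: [3]
LOAD_FAST s → push 18. Stack: [3, 18]
BINARY_OP + → 3 + 18 = 21. Stack: [21]
STORE_FAST k → k=21. Stack: []
LOAD_FAST_LOAD_FAST b,a → push 12,-5. Stack: [12, -5]
BINARY_OP * → 12 * -5 = -60. Stack: [-60]
LOAD_CONST → push 9. Stack: [-60, 9]
LOAD_FAST a → push -5. Stack: [-60, 9, -5]
BINARY_OP - → 9 - -5 = 14. Stack: [-60, 14]
BINARY_OP & → -60 & 14 = 4. Stack: [4]
STORE_FAST u → u=4. Stack: []
LOAD_CONST → push 6. Stack: [6]
LOAD_FAST u → push 4. Stack: [6, 4]
BINARY_OP + → 6 + 4 = 10. Stack: [10]
LOAD_CONST → push 12. Stack: [10, 12]
BINARY_OP | → 10 | 12 = 14. Stack: [14]
STORE_FAST m → m=14. Stack: []
LOAD_FAST m → push 14. Stack: [14]
LOAD_CONST → push 3. Stack: [14, 3]
BINARY_OP >> → 14 >> 3 = 1. Stack: [1]
RETURN_VALUE → return 1.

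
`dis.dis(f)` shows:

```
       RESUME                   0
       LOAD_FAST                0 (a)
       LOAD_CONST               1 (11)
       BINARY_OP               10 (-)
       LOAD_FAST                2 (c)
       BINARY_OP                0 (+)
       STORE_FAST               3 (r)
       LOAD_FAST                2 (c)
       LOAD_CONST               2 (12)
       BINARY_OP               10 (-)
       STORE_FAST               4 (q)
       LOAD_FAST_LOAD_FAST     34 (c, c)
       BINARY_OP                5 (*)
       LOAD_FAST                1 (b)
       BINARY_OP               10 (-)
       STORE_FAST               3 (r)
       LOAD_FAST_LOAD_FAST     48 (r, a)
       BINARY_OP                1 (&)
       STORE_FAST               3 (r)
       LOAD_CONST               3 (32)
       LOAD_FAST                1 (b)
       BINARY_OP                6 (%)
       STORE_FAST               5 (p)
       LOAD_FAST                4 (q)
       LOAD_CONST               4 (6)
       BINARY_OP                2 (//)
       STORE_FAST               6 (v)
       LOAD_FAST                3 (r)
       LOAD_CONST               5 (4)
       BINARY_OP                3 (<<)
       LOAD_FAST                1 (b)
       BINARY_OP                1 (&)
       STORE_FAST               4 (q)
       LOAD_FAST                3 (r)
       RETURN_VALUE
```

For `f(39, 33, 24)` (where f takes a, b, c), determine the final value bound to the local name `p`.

32

LOAD_FAST a → push 39. Stack: [39]
LOAD_CONST → push 11. Stack: [39, 11]
BINARY_OP - → 39 - 11 = 28. Stack: [28]
LOAD_FAST c → push 24. Stack: [28, 24]
BINARY_OP + → 28 + 24 = 52. Stack: [52]
STORE_FAST r → r=52. Stack: []
LOAD_FAST c → push 24. Stack: [24]
LOAD_CONST → push 12. Stack: [24, 12]
BINARY_OP - → 24 - 12 = 12. Stack: [12]
STORE_FAST q → q=12. Stack: []
LOAD_FAST_LOAD_FAST c,c → push 24,24. Stack: [24, 24]
BINARY_OP * → 24 * 24 = 576. Stack: [576]
LOAD_FAST b → push 33. Stack: [576, 33]
BINARY_OP - → 576 - 33 = 543. Stack: [543]
STORE_FAST r → r=543. Stack: []
LOAD_FAST_LOAD_FAST r,a → push 543,39. Stack: [543, 39]
BINARY_OP & → 543 & 39 = 7. Stack: [7]
STORE_FAST r → r=7. Stack: []
LOAD_CONST → push 32. Stack: [32]
LOAD_FAST b → push 33. Stack: [32, 33]
BINARY_OP % → 32 % 33 = 32. Stack: [32]
STORE_FAST p → p=32. Stack: []
LOAD_FAST q → push 12. Stack: [12]
LOAD_CONST → push 6. Stack: [12, 6]
BINARY_OP // → 12 // 6 = 2. Stack: [2]
STORE_FAST v → v=2. Stack: []
LOAD_FAST r → push 7. Stack: [7]
LOAD_CONST → push 4. Stack: [7, 4]
BINARY_OP << → 7 << 4 = 112. Stack: [112]
LOAD_FAST b → push 33. Stack: [112, 33]
BINARY_OP & → 112 & 33 = 32. Stack: [32]
STORE_FAST q → q=32. Stack: []
LOAD_FAST r → push 7. Stack: [7]
RETURN_VALUE → return 7.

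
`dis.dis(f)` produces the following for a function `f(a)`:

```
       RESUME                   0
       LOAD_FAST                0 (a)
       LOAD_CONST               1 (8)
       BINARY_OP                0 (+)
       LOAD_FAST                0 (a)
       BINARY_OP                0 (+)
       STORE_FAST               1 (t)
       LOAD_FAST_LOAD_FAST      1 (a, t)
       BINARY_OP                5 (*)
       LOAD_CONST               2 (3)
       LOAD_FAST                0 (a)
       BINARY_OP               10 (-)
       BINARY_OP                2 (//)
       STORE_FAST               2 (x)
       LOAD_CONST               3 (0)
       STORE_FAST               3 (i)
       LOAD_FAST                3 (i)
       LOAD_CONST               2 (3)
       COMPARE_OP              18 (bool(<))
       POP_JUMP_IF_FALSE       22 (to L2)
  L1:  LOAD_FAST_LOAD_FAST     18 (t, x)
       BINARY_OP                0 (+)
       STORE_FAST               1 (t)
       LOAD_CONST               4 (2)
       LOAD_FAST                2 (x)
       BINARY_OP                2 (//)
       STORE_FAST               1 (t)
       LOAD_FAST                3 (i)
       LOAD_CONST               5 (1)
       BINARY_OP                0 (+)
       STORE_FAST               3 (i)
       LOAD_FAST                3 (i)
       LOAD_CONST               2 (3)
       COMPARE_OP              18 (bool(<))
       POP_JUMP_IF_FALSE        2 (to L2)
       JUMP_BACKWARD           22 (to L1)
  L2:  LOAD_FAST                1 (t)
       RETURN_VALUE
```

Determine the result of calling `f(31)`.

-1

LOAD_FAST a → push 31
LOAD_CONST → push 8
BINARY_OP + → 31 + 8 = 39
LOAD_FAST a → push 31
BINARY_OP + → 39 + 31 = 70
STORE_FAST t → t=70
LOAD_FAST_LOAD_FAST a,t → push 31,70
BINARY_OP * → 31 * 70 = 2170
LOAD_CONST → push 3
LOAD_FAST a → push 31
BINARY_OP - → 3 - 31 = -28
BINARY_OP // → 2170 // -28 = -78
STORE_FAST x → x=-78
LOAD_CONST → push 0
STORE_FAST i → i=0
LOAD_FAST i → push 0
LOAD_CONST → push 3
COMPARE_OP bool(<) → 0 vs 3 = True
POP_JUMP_IF_FALSE → pop True; no jump
LOAD_FAST_LOAD_FAST t,x → push 70,-78
BINARY_OP + → 70 + -78 = -8
STORE_FAST t → t=-8
LOAD_CONST → push 2
LOAD_FAST x → push -78
BINARY_OP // → 2 // -78 = -1
STORE_FAST t → t=-1
LOAD_FAST i → push 0
LOAD_CONST → push 1
BINARY_OP + → 0 + 1 = 1
STORE_FAST i → i=1
LOAD_FAST i → push 1
LOAD_CONST → push 3
COMPARE_OP bool(<) → 1 vs 3 = True
POP_JUMP_IF_FALSE → pop True; no jump
LOAD_FAST_LOAD_FAST t,x → push -1,-78
BINARY_OP + → -1 + -78 = -79
STORE_FAST t → t=-79
LOAD_CONST → push 2
LOAD_FAST x → push -78
BINARY_OP // → 2 // -78 = -1
STORE_FAST t → t=-1
LOAD_FAST i → push 1
LOAD_CONST → push 1
BINARY_OP + → 1 + 1 = 2
STORE_FAST i → i=2
LOAD_FAST i → push 2
LOAD_CONST → push 3
COMPARE_OP bool(<) → 2 vs 3 = True
POP_JUMP_IF_FALSE → pop True; no jump
LOAD_FAST_LOAD_FAST t,x → push -1,-78
BINARY_OP + → -1 + -78 = -79
STORE_FAST t → t=-79
LOAD_CONST → push 2
LOAD_FAST x → push -78
BINARY_OP // → 2 // -78 = -1
STORE_FAST t → t=-1
LOAD_FAST i → push 2
LOAD_CONST → push 1
BINARY_OP + → 2 + 1 = 3
STORE_FAST i → i=3
LOAD_FAST i → push 3
LOAD_CONST → push 3
COMPARE_OP bool(<) → 3 vs 3 = False
POP_JUMP_IF_FALSE → pop False; jump
LOAD_FAST t → push -1
RETURN_VALUE → return -1.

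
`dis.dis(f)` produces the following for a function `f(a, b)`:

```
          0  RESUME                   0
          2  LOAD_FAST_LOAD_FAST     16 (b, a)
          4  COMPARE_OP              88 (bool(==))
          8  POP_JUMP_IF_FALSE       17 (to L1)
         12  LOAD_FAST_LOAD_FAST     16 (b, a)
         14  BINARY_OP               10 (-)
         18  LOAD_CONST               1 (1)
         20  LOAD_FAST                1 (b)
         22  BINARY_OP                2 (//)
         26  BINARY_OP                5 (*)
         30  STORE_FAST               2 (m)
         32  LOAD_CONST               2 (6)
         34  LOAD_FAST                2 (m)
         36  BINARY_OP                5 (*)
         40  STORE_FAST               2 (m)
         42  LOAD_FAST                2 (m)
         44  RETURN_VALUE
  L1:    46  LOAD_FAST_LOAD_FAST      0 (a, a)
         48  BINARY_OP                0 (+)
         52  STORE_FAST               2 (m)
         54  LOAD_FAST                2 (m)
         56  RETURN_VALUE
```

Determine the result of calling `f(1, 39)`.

2

LOAD_FAST_LOAD_FAST b,a → push 39,1. Stack: [39, 1]
COMPARE_OP bool(==) → 39 vs 1 = False. Stack: [False]
POP_JUMP_IF_FALSE → pop False; jump. Stack: []
LOAD_FAST_LOAD_FAST a,a → push 1,1. Stack: [1, 1]
BINARY_OP + → 1 + 1 = 2. Stack: [2]
STORE_FAST m → m=2. Stack: []
LOAD_FAST m → push 2. Stack: [2]
RETURN_VALUE → return 2.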